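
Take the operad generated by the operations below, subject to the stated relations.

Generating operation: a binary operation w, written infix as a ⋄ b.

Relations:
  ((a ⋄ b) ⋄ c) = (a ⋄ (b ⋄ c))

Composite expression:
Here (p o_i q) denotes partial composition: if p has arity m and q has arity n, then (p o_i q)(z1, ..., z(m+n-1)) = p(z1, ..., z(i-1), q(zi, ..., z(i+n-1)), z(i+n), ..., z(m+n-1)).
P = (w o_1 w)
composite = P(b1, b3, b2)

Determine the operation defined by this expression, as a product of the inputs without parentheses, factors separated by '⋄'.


b1 ⋄ b3 ⋄ b2

Every regrouping of w is equal, so read the b-inputs in written order.
(b1 ⋄ b3) reduces to b1 ⋄ b3
((b1 ⋄ b3) ⋄ b2) reduces to b1 ⋄ b3 ⋄ b2


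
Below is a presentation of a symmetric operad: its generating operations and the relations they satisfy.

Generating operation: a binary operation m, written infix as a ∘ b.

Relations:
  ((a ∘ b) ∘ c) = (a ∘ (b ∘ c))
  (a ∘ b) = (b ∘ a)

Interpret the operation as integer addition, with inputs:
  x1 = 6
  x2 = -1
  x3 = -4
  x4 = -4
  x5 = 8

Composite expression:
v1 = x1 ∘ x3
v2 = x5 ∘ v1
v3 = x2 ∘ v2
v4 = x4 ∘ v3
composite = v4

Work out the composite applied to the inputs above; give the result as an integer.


(x1 ∘ x3) = 2
(x5 ∘ (x1 ∘ x3)) = 10
(x2 ∘ (x5 ∘ (x1 ∘ x3))) = 9
(x4 ∘ (x2 ∘ (x5 ∘ (x1 ∘ x3)))) = 5

5


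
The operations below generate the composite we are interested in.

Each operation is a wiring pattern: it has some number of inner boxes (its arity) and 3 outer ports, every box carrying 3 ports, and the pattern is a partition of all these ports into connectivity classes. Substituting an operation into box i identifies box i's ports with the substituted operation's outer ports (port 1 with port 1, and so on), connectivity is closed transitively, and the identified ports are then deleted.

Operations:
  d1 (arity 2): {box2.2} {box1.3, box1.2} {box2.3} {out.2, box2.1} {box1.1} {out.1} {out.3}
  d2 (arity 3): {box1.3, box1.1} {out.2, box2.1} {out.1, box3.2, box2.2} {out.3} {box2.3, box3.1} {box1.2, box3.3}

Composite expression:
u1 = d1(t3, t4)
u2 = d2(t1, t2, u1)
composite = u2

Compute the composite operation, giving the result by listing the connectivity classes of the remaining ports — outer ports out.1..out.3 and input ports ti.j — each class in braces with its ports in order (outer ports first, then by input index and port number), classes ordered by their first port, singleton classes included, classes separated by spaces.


{out.1, t2.2, t4.1} {out.2, t2.1} {out.3} {t1.1, t1.3} {t1.2} {t2.3} {t3.1} {t3.2, t3.3} {t4.2} {t4.3}

Connectivity passes through glued d2-boundaries; trace each wire chain.
through d1, on inputs (t3, t4): {out.1} {out.2, t4.1} {out.3} {t3.1} {t3.2, t3.3} {t4.2} {t4.3} (out.j = stage outer ports)
through d2, on inputs (t1, t2, t3, t4): {out.1, t2.2, t4.1} {out.2, t2.1} {out.3} {t1.1, t1.3} {t1.2} {t2.3} {t3.1} {t3.2, t3.3} {t4.2} {t4.3} (out.j = stage outer ports)


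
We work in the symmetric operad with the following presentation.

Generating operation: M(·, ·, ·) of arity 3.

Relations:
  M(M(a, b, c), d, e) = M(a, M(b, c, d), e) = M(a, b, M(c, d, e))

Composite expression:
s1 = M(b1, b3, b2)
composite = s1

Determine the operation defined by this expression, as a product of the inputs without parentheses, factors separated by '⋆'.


b1 ⋆ b3 ⋆ b2

Every regrouping of M is equal, so read the b-inputs in written order.
M(b1, b3, b2) reduces to b1 ⋆ b3 ⋆ b2


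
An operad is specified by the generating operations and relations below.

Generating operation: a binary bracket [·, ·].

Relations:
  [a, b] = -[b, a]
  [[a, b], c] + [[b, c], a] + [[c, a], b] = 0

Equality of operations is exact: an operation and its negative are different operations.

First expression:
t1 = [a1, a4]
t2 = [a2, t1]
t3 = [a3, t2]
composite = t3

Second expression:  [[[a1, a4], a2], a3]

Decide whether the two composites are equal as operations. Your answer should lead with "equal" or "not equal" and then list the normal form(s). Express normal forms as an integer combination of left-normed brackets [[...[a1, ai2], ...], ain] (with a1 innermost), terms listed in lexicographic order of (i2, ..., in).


equal; the common form is [[[a1, a4], a2], a3]


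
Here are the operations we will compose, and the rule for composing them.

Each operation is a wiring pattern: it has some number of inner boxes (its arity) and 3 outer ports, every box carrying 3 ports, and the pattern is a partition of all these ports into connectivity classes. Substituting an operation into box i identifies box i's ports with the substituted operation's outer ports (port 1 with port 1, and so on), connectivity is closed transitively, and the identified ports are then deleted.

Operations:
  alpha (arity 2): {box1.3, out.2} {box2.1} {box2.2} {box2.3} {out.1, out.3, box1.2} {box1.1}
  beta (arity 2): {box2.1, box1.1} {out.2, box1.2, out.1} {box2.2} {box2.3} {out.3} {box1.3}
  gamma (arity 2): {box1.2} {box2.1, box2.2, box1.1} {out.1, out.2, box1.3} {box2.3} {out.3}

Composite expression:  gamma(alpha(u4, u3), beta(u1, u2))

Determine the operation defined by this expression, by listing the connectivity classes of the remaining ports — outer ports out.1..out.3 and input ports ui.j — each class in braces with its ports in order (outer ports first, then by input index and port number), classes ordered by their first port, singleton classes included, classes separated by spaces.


{out.1, out.2, u1.2, u4.2} {out.3} {u1.1, u2.1} {u1.3} {u2.2} {u2.3} {u3.1} {u3.2} {u3.3} {u4.1} {u4.3}

Treat the ports identified at gamma as solder joints: merge, then drop.
stage alpha: inputs (u4, u3), connectivity {out.1, out.3, u4.2} {out.2, u4.3} {u3.1} {u3.2} {u3.3} {u4.1}, out.j its boundary
stage beta: inputs (u1, u2), connectivity {out.1, out.2, u1.2} {out.3} {u1.1, u2.1} {u1.3} {u2.2} {u2.3}, out.j its boundary
stage gamma: inputs (u4, u3, u1, u2), connectivity {out.1, out.2, u1.2, u4.2} {out.3} {u1.1, u2.1} {u1.3} {u2.2} {u2.3} {u3.1} {u3.2} {u3.3} {u4.1} {u4.3}, out.j its boundary


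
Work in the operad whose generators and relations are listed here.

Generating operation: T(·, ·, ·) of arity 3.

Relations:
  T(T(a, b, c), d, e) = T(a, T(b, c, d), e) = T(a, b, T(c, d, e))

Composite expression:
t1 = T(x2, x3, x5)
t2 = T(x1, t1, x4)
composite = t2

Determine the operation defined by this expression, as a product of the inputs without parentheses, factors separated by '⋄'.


x1 ⋄ x2 ⋄ x3 ⋄ x5 ⋄ x4

Under associativity of T, the answer is the x's in reading order.
T(x2, x3, x5) flattens to x2 ⋄ x3 ⋄ x5
T(x1, T(x2, x3, x5), x4) flattens to x1 ⋄ x2 ⋄ x3 ⋄ x5 ⋄ x4


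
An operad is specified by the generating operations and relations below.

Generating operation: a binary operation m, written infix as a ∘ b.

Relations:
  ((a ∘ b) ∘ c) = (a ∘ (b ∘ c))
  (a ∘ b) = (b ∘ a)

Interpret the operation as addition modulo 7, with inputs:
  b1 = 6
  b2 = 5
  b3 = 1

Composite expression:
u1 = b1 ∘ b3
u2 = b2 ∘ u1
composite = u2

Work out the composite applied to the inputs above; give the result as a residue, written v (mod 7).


5 (mod 7)

(b1 ∘ b3) = 0
(b2 ∘ (b1 ∘ b3)) = 5


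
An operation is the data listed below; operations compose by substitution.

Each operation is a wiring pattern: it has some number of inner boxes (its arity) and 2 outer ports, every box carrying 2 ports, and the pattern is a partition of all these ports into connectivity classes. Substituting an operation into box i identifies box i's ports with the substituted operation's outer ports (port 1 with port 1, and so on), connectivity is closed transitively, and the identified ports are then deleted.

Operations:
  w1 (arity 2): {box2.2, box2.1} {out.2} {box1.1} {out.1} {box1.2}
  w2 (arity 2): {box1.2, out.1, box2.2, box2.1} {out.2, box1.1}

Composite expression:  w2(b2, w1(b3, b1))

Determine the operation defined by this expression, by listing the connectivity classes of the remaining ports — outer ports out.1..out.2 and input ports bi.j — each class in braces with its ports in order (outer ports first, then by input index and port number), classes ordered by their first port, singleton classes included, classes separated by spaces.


{out.1, b2.2} {out.2, b2.1} {b1.1, b1.2} {b3.1} {b3.2}

Connectivity passes through glued w2-boundaries; trace each wire chain.
w1 over (b3, b1) gives {out.1} {out.2} {b1.1, b1.2} {b3.1} {b3.2}, out.j being that stage's outer ports
w2 over (b2, b3, b1) gives {out.1, b2.2} {out.2, b2.1} {b1.1, b1.2} {b3.1} {b3.2}, out.j being that stage's outer ports


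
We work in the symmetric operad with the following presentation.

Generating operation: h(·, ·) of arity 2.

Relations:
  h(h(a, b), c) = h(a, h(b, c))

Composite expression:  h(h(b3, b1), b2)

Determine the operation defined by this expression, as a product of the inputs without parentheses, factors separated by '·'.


b3 · b1 · b2


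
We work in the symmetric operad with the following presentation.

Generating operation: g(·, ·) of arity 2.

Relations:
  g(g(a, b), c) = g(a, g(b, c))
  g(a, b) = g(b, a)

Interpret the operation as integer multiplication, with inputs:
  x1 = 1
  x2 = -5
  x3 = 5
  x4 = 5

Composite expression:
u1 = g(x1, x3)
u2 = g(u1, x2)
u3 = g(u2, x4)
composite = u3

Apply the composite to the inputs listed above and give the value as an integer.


g(x1, x3) = 5
g(g(x1, x3), x2) = -25
g(g(g(x1, x3), x2), x4) = -125

-125


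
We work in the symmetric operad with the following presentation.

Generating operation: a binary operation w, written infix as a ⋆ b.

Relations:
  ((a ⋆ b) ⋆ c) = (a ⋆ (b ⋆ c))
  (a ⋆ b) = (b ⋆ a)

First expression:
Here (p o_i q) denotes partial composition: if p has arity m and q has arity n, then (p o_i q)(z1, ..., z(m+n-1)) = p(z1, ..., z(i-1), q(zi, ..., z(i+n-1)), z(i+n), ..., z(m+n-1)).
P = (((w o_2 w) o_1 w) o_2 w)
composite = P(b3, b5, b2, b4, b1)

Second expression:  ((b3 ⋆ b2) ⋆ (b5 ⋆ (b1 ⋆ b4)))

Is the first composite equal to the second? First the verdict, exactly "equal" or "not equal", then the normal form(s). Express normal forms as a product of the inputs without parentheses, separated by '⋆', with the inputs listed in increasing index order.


The first expression reduces to b1 ⋆ b2 ⋆ b3 ⋆ b4 ⋆ b5
The second expression reduces to b1 ⋆ b2 ⋆ b3 ⋆ b4 ⋆ b5
Same normal form: equal.

equal; both compose to b1 ⋆ b2 ⋆ b3 ⋆ b4 ⋆ b5


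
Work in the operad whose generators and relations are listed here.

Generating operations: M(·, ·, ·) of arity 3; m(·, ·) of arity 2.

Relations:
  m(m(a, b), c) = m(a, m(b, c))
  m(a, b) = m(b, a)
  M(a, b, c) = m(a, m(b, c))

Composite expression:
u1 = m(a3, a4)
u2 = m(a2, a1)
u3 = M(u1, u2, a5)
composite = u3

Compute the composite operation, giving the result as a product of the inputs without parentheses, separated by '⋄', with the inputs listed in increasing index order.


Key point: M commutes, so take the a-inputs in any fixed order.
m(a3, a4) linearizes to a3 ⋄ a4
m(a2, a1) linearizes to a2 ⋄ a1
M(m(a3, a4), m(a2, a1), a5) linearizes to a3 ⋄ a4 ⋄ a2 ⋄ a1 ⋄ a5
reordering the factors by index: a1 ⋄ a2 ⋄ a3 ⋄ a4 ⋄ a5

a1 ⋄ a2 ⋄ a3 ⋄ a4 ⋄ a5


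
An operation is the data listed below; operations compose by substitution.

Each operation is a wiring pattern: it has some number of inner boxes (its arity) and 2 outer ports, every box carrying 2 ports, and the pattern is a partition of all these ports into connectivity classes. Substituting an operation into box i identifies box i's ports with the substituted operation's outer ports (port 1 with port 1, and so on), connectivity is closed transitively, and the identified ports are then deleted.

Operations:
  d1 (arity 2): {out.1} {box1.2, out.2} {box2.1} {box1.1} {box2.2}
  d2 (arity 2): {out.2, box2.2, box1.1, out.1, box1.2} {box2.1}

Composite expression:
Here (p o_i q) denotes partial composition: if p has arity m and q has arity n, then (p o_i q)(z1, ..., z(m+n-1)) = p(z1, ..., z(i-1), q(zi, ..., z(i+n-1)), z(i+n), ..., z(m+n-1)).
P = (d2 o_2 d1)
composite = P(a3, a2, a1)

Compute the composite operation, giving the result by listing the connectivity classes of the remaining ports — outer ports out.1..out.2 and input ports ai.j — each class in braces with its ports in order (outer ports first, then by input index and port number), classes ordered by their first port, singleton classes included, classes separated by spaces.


{out.1, out.2, a2.2, a3.1, a3.2} {a1.1} {a1.2} {a2.1}


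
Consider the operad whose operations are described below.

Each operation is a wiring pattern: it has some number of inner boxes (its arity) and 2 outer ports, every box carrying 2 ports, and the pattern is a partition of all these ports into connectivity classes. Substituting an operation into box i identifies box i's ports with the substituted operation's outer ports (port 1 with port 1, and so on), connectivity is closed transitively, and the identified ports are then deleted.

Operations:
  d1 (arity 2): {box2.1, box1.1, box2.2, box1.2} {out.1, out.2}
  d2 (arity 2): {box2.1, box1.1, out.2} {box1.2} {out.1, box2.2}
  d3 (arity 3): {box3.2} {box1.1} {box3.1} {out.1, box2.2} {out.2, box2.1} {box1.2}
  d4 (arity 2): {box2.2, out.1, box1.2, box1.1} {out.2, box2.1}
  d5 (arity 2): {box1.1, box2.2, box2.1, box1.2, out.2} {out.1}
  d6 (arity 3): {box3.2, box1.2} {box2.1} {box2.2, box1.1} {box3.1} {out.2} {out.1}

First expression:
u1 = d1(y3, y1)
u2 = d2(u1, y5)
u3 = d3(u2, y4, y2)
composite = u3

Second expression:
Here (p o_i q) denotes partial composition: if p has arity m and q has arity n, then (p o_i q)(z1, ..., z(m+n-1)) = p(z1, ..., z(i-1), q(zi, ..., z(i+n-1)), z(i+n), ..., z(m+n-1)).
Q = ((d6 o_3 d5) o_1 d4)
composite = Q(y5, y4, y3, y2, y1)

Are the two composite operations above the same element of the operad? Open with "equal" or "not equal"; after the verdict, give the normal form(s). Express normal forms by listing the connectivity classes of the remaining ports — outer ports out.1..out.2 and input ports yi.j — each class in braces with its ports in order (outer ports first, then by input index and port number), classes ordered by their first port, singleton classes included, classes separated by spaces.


not equal; the first gives {out.1, y4.2} {out.2, y4.1} {y1.1, y1.2, y3.1, y3.2} {y2.1} {y2.2} {y5.1} {y5.2} and the second {out.1} {out.2} {y1.1, y1.2, y2.1, y2.2, y4.1} {y3.1} {y3.2, y4.2, y5.1, y5.2}

Reducing the first expression gives {out.1, y4.2} {out.2, y4.1} {y1.1, y1.2, y3.1, y3.2} {y2.1} {y2.2} {y5.1} {y5.2}
Reducing the second expression gives {out.1} {out.2} {y1.1, y1.2, y2.1, y2.2, y4.1} {y3.1} {y3.2, y4.2, y5.1, y5.2}
The normal forms differ: not equal.


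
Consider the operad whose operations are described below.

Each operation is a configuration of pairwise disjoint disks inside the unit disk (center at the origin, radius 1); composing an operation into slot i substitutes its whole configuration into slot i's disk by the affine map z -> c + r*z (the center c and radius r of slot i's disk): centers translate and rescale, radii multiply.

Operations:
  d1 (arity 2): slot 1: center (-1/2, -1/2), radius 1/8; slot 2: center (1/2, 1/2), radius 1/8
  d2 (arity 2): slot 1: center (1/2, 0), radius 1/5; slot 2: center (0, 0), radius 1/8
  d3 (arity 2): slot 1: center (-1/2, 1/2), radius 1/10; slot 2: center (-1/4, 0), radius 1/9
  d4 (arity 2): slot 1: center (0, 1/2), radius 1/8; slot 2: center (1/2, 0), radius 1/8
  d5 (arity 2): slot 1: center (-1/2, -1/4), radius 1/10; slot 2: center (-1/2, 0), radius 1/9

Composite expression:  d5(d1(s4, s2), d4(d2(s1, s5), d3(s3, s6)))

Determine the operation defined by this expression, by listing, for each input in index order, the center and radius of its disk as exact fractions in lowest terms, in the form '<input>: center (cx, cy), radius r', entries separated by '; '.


s1: center (-71/144, 1/18), radius 1/360; s2: center (-9/20, -1/5), radius 1/80; s3: center (-65/144, 1/144), radius 1/720; s4: center (-11/20, -3/10), radius 1/80; s5: center (-1/2, 1/18), radius 1/576; s6: center (-43/96, 0), radius 1/648

Affine substitution under d5: radii multiply and s-centers shift.
s4: after 2 affine steps, its disk has center (-11/20, -3/10), radius 1/80
s2: after 2 affine steps, its disk has center (-9/20, -1/5), radius 1/80
s1: after 3 affine steps, its disk has center (-71/144, 1/18), radius 1/360
s5: after 3 affine steps, its disk has center (-1/2, 1/18), radius 1/576
s3: after 3 affine steps, its disk has center (-65/144, 1/144), radius 1/720
s6: after 3 affine steps, its disk has center (-43/96, 0), radius 1/648


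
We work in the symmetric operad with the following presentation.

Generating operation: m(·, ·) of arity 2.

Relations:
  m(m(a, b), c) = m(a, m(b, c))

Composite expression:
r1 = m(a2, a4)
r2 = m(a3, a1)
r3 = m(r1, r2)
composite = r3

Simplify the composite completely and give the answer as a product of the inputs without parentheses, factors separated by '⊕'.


a2 ⊕ a4 ⊕ a3 ⊕ a1


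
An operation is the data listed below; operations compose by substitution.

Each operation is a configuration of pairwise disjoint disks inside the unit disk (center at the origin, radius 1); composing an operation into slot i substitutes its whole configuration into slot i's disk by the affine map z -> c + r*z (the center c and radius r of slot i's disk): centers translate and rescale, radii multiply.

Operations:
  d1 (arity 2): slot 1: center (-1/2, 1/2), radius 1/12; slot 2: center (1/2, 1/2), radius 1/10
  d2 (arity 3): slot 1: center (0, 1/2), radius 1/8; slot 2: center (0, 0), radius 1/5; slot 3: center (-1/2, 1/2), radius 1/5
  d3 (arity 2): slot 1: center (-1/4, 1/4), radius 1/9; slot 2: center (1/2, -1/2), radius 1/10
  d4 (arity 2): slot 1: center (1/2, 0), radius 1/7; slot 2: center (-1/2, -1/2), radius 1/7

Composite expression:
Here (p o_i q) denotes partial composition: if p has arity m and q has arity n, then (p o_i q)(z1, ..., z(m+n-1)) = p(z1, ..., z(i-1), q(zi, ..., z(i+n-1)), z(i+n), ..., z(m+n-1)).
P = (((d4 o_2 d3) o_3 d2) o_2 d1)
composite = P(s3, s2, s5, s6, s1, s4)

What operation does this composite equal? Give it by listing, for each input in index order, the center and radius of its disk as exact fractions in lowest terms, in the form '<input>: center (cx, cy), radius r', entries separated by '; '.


Only the slot chain above each s matters under d4; compose those maps.
s3: after 1 affine step, its disk has center (1/2, 0), radius 1/7
s2: after 3 affine steps, its disk has center (-137/252, -115/252), radius 1/756
s5: after 3 affine steps, its disk has center (-19/36, -115/252), radius 1/630
s6: after 3 affine steps, its disk has center (-3/7, -79/140), radius 1/560
s1: after 3 affine steps, its disk has center (-3/7, -4/7), radius 1/350
s4: after 3 affine steps, its disk has center (-61/140, -79/140), radius 1/350

s1: center (-3/7, -4/7), radius 1/350; s2: center (-137/252, -115/252), radius 1/756; s3: center (1/2, 0), radius 1/7; s4: center (-61/140, -79/140), radius 1/350; s5: center (-19/36, -115/252), radius 1/630; s6: center (-3/7, -79/140), radius 1/560


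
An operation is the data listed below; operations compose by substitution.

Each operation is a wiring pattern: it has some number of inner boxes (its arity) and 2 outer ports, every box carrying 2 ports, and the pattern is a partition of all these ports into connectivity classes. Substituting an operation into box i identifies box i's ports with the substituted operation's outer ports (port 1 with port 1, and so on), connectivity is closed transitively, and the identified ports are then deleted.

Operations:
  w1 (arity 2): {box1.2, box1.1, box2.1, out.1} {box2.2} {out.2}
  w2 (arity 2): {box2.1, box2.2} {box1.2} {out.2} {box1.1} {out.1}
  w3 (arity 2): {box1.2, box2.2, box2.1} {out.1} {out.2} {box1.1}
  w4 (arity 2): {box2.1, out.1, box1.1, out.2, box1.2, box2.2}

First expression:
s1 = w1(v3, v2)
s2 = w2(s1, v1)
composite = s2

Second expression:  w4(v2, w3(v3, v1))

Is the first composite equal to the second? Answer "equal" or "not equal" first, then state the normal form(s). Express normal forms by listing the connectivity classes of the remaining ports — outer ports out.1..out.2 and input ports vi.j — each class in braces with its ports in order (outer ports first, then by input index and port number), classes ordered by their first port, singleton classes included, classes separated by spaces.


not equal — first {out.1} {out.2} {v1.1, v1.2} {v2.1, v3.1, v3.2} {v2.2}, second {out.1, out.2, v2.1, v2.2} {v1.1, v1.2, v3.2} {v3.1}

In normal form, the first expression is {out.1} {out.2} {v1.1, v1.2} {v2.1, v3.1, v3.2} {v2.2}
In normal form, the second expression is {out.1, out.2, v2.1, v2.2} {v1.1, v1.2, v3.2} {v3.1}
No match — not equal.


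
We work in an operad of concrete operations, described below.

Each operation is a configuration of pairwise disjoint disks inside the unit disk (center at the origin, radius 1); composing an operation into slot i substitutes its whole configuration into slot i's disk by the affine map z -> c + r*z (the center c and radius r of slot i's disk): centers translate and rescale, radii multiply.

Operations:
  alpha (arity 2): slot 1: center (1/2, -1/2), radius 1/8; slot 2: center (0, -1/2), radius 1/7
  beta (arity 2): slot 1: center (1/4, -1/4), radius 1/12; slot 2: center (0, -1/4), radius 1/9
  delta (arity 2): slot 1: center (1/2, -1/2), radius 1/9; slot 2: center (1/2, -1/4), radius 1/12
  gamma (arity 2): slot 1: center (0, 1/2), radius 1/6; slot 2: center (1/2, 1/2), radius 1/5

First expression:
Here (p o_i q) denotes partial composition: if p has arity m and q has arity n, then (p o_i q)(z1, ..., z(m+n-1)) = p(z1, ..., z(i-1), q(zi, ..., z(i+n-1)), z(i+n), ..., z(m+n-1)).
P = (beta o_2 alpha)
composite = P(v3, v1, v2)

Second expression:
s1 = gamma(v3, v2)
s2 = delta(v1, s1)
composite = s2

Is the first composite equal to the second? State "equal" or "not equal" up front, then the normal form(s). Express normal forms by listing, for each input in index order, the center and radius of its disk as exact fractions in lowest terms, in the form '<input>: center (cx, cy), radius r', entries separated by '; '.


The first expression, normalized: v1: center (1/18, -11/36), radius 1/72; v2: center (0, -11/36), radius 1/63; v3: center (1/4, -1/4), radius 1/12
The second expression, normalized: v1: center (1/2, -1/2), radius 1/9; v2: center (13/24, -5/24), radius 1/60; v3: center (1/2, -5/24), radius 1/72
Different reductions; not equal.

not equal; the first gives v1: center (1/18, -11/36), radius 1/72; v2: center (0, -11/36), radius 1/63; v3: center (1/4, -1/4), radius 1/12 and the second v1: center (1/2, -1/2), radius 1/9; v2: center (13/24, -5/24), radius 1/60; v3: center (1/2, -5/24), radius 1/72


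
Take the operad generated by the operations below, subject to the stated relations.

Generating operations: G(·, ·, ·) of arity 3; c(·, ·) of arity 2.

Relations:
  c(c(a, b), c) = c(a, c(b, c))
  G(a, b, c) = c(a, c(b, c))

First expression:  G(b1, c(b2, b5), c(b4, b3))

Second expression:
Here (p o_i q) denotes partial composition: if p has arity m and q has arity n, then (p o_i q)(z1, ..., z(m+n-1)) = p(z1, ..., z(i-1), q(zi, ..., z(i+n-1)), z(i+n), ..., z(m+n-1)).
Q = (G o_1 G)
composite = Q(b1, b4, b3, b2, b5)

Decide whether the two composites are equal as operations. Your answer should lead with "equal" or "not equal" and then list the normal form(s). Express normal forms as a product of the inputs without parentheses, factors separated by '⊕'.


The first expression, normalized: b1 ⊕ b2 ⊕ b5 ⊕ b4 ⊕ b3
The second expression, normalized: b1 ⊕ b4 ⊕ b3 ⊕ b2 ⊕ b5
Different reductions; not equal.

not equal: they reduce to b1 ⊕ b2 ⊕ b5 ⊕ b4 ⊕ b3 and b1 ⊕ b4 ⊕ b3 ⊕ b2 ⊕ b5


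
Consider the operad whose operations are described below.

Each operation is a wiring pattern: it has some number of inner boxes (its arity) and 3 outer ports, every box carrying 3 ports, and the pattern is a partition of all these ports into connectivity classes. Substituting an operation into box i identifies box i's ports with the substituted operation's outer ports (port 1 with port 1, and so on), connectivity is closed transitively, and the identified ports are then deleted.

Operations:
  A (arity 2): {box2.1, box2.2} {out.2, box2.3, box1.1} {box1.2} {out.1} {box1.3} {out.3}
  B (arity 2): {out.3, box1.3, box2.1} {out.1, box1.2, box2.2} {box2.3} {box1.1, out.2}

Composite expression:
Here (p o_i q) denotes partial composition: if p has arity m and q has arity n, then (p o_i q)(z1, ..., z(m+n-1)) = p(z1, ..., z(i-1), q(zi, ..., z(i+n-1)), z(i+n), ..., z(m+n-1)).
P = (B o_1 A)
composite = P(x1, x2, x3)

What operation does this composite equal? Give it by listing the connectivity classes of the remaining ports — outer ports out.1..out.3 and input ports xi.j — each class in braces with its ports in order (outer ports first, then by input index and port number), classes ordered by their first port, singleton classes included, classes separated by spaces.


{out.1, x1.1, x2.3, x3.2} {out.2} {out.3, x3.1} {x1.2} {x1.3} {x2.1, x2.2} {x3.3}

Reachability decides: close wires over B-identified ports.
through A, on inputs (x1, x2): {out.1} {out.2, x1.1, x2.3} {out.3} {x1.2} {x1.3} {x2.1, x2.2} (out.j = stage outer ports)
through B, on inputs (x1, x2, x3): {out.1, x1.1, x2.3, x3.2} {out.2} {out.3, x3.1} {x1.2} {x1.3} {x2.1, x2.2} {x3.3} (out.j = stage outer ports)


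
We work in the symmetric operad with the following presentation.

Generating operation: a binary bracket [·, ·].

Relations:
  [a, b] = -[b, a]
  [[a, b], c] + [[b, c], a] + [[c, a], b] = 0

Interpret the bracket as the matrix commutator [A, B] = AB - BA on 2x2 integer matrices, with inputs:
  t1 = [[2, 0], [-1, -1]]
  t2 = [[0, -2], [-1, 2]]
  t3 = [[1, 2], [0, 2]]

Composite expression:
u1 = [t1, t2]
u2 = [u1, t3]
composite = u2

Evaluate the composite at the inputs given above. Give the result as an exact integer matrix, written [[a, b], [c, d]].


[[-10, -14], [-5, 10]]

[t1, t2] = [[-2, -6], [5, 2]]
[[t1, t2], t3] = [[-10, -14], [-5, 10]]


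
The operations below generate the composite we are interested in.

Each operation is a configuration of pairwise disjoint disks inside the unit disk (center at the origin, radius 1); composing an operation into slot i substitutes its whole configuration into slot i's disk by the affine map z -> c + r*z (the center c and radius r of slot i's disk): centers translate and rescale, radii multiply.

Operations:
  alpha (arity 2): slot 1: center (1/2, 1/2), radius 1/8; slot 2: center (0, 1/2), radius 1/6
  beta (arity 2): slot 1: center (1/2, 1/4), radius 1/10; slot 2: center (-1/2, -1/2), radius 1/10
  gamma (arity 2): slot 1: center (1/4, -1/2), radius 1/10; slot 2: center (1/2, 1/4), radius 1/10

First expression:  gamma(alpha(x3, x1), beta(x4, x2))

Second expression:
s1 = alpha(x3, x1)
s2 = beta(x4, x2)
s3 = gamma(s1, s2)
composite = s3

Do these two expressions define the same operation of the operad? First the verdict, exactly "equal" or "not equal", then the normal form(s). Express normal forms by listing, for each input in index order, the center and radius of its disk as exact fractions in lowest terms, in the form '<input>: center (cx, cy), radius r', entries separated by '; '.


equal; the common form is x1: center (1/4, -9/20), radius 1/60; x2: center (9/20, 1/5), radius 1/100; x3: center (3/10, -9/20), radius 1/80; x4: center (11/20, 11/40), radius 1/100


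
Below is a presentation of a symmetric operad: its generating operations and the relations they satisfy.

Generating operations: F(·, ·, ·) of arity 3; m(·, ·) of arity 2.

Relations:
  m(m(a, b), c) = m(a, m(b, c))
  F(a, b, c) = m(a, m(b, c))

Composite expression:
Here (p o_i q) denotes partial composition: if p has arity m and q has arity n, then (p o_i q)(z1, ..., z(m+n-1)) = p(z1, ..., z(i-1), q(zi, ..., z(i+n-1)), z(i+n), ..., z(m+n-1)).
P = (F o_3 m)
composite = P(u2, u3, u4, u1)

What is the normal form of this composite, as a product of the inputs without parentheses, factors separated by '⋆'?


u2 ⋆ u3 ⋆ u4 ⋆ u1

Under associativity of F, the answer is the u's in reading order.
m(u4, u1) spells out as u4 ⋆ u1
F(u2, u3, m(u4, u1)) spells out as u2 ⋆ u3 ⋆ u4 ⋆ u1


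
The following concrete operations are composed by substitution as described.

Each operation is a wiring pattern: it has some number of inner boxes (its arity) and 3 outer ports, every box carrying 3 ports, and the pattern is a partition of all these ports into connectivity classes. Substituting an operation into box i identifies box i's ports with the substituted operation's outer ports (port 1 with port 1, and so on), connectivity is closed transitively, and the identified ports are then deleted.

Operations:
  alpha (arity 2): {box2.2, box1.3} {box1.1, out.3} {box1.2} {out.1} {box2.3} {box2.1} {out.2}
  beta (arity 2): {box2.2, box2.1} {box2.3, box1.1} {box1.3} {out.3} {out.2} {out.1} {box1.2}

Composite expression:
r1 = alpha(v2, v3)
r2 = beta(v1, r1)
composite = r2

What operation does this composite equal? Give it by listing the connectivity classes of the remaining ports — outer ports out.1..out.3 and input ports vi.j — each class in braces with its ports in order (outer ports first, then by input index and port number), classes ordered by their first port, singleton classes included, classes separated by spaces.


{out.1} {out.2} {out.3} {v1.1, v2.1} {v1.2} {v1.3} {v2.2} {v2.3, v3.2} {v3.1} {v3.3}

Reachability decides: close wires over beta-identified ports.
after alpha, the pattern on (v2, v3) reads {out.1} {out.2} {out.3, v2.1} {v2.2} {v2.3, v3.2} {v3.1} {v3.3} (out.j = its outer ports)
after beta, the pattern on (v1, v2, v3) reads {out.1} {out.2} {out.3} {v1.1, v2.1} {v1.2} {v1.3} {v2.2} {v2.3, v3.2} {v3.1} {v3.3} (out.j = its outer ports)


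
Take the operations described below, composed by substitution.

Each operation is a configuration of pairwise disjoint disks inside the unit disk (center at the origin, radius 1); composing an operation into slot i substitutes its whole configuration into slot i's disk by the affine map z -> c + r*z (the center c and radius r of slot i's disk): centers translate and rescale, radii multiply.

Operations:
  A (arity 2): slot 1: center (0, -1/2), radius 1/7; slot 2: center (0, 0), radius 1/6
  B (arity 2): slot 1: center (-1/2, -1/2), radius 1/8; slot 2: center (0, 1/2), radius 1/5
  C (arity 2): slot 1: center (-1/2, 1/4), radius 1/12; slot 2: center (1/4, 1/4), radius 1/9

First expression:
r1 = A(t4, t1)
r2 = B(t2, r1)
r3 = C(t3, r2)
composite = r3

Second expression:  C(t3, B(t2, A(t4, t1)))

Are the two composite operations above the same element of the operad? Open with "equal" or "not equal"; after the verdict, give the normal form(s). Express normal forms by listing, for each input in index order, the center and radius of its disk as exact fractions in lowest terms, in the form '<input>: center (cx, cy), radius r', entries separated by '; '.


equal: each reduces to t1: center (1/4, 11/36), radius 1/270; t2: center (7/36, 7/36), radius 1/72; t3: center (-1/2, 1/4), radius 1/12; t4: center (1/4, 53/180), radius 1/315


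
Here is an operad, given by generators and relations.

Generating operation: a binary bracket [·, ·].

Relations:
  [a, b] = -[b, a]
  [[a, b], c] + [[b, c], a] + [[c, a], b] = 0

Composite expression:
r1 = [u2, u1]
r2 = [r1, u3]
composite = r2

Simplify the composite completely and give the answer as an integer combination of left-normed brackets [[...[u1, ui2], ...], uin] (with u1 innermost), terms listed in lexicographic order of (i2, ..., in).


-[[u1, u2], u3]


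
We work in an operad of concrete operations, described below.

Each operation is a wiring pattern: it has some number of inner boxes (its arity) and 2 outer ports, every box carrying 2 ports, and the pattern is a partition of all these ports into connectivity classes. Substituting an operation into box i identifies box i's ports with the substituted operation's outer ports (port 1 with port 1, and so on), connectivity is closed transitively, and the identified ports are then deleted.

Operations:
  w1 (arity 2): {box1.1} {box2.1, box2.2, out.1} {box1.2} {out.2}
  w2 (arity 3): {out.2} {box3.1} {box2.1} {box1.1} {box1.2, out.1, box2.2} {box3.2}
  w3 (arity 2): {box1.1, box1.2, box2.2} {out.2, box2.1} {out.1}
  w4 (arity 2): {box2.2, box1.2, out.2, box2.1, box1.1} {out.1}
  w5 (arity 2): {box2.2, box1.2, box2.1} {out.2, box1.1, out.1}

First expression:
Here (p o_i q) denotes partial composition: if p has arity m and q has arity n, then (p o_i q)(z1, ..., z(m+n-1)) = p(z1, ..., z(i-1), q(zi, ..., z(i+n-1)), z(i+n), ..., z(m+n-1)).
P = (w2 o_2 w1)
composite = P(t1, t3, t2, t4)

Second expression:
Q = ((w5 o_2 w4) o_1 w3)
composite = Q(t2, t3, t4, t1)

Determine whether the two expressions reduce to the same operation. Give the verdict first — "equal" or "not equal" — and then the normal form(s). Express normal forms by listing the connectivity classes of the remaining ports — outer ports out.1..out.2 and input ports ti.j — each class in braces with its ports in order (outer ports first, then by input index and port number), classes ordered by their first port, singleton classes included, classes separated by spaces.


not equal: they reduce to {out.1, t1.2} {out.2} {t1.1} {t2.1, t2.2} {t3.1} {t3.2} {t4.1} {t4.2} and {out.1, out.2} {t1.1, t1.2, t3.1, t4.1, t4.2} {t2.1, t2.2, t3.2}

The first composite normalizes to {out.1, t1.2} {out.2} {t1.1} {t2.1, t2.2} {t3.1} {t3.2} {t4.1} {t4.2}
The second composite normalizes to {out.1, out.2} {t1.1, t1.2, t3.1, t4.1, t4.2} {t2.1, t2.2, t3.2}
No match — not equal.


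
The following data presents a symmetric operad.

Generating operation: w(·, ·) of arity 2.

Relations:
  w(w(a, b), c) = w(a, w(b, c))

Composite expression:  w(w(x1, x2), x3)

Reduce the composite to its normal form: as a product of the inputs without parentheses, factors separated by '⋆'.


x1 ⋆ x2 ⋆ x3

Every regrouping of w is equal, so read the x-inputs in written order.
w(x1, x2) collapses to x1 ⋆ x2
w(w(x1, x2), x3) collapses to x1 ⋆ x2 ⋆ x3


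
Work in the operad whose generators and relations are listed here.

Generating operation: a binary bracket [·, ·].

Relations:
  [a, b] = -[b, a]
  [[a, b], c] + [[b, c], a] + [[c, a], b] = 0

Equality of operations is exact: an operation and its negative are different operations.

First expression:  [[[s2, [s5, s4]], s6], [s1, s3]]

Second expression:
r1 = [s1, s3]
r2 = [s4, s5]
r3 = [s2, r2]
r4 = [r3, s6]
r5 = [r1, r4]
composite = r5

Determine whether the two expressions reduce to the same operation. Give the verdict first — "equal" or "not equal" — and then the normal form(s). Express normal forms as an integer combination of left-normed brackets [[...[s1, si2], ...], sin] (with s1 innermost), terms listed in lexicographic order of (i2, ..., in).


equal — both sides give [[[[[s1, s3], s2], s4], s5], s6] - [[[[[s1, s3], s2], s5], s4], s6] - [[[[[s1, s3], s4], s5], s2], s6] + [[[[[s1, s3], s5], s4], s2], s6] - [[[[[s1, s3], s6], s2], s4], s5] + [[[[[s1, s3], s6], s2], s5], s4] + [[[[[s1, s3], s6], s4], s5], s2] - [[[[[s1, s3], s6], s5], s4], s2]

The first expression reduces to [[[[[s1, s3], s2], s4], s5], s6] - [[[[[s1, s3], s2], s5], s4], s6] - [[[[[s1, s3], s4], s5], s2], s6] + [[[[[s1, s3], s5], s4], s2], s6] - [[[[[s1, s3], s6], s2], s4], s5] + [[[[[s1, s3], s6], s2], s5], s4] + [[[[[s1, s3], s6], s4], s5], s2] - [[[[[s1, s3], s6], s5], s4], s2]
The second expression reduces to [[[[[s1, s3], s2], s4], s5], s6] - [[[[[s1, s3], s2], s5], s4], s6] - [[[[[s1, s3], s4], s5], s2], s6] + [[[[[s1, s3], s5], s4], s2], s6] - [[[[[s1, s3], s6], s2], s4], s5] + [[[[[s1, s3], s6], s2], s5], s4] + [[[[[s1, s3], s6], s4], s5], s2] - [[[[[s1, s3], s6], s5], s4], s2]
The normal forms match — equal.


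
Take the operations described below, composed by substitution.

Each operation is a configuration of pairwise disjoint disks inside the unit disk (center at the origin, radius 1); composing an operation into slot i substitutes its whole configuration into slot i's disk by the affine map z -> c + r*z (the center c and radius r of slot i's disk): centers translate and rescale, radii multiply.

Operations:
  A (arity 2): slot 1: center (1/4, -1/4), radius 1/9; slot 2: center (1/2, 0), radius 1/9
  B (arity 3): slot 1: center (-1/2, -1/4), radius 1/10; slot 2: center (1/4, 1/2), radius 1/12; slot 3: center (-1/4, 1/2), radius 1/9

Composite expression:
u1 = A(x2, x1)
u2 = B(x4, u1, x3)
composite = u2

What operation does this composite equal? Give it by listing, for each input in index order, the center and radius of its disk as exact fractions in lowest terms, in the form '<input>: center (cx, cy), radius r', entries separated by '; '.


Nesting under B composes maps z -> c + r*z down each x-path.
for x4, the 1-step affine chain lands on center (-1/2, -1/4), radius 1/10
for x2, the 2-step affine chain lands on center (13/48, 23/48), radius 1/108
for x1, the 2-step affine chain lands on center (7/24, 1/2), radius 1/108
for x3, the 1-step affine chain lands on center (-1/4, 1/2), radius 1/9

x1: center (7/24, 1/2), radius 1/108; x2: center (13/48, 23/48), radius 1/108; x3: center (-1/4, 1/2), radius 1/9; x4: center (-1/2, -1/4), radius 1/10


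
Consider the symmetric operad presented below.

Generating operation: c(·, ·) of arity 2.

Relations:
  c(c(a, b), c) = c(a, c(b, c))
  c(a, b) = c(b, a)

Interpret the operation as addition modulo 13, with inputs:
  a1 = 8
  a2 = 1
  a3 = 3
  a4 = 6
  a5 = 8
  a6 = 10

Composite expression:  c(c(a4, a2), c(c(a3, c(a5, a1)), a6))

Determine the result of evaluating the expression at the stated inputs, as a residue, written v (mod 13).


10 (mod 13)


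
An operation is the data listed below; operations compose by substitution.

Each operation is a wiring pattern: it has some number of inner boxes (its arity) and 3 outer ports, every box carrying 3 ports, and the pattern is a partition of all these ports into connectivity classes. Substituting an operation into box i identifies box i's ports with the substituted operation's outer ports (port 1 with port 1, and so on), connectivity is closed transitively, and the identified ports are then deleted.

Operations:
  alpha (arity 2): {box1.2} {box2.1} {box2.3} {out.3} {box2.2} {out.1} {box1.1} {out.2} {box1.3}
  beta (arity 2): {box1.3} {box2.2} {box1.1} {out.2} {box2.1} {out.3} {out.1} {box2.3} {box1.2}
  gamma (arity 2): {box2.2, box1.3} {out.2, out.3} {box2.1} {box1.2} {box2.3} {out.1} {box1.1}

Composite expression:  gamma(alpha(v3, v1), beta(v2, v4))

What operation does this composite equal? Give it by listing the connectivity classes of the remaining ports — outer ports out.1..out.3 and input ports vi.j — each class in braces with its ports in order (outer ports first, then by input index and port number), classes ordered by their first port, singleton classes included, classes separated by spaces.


{out.1} {out.2, out.3} {v1.1} {v1.2} {v1.3} {v2.1} {v2.2} {v2.3} {v3.1} {v3.2} {v3.3} {v4.1} {v4.2} {v4.3}

Treat the ports identified at gamma as solder joints: merge, then drop.
after alpha, the pattern on (v3, v1) reads {out.1} {out.2} {out.3} {v1.1} {v1.2} {v1.3} {v3.1} {v3.2} {v3.3} (out.j = its outer ports)
after beta, the pattern on (v2, v4) reads {out.1} {out.2} {out.3} {v2.1} {v2.2} {v2.3} {v4.1} {v4.2} {v4.3} (out.j = its outer ports)
after gamma, the pattern on (v3, v1, v2, v4) reads {out.1} {out.2, out.3} {v1.1} {v1.2} {v1.3} {v2.1} {v2.2} {v2.3} {v3.1} {v3.2} {v3.3} {v4.1} {v4.2} {v4.3} (out.j = its outer ports)


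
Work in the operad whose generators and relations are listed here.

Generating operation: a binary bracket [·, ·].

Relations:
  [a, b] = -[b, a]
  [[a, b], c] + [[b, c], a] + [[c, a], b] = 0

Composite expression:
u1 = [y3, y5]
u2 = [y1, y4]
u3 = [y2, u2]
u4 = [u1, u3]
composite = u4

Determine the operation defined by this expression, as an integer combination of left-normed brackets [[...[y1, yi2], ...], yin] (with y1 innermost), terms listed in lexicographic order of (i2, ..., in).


Left-normed coefficients sit on the y1-initial expansion words.
Composite bracket: [[y3, y5], [y2, [y1, y4]]]
Expanding via [a, b] = ab - ba: 16 signed words (2^4 = 16).
Coefficients come from the y1-initial words:
  sign of y1y4y2y3y5 is +1, so it contributes +[[[[y1, y4], y2], y3], y5]
  sign of y1y4y2y5y3 is -1, so it contributes -[[[[y1, y4], y2], y5], y3]

[[[[y1, y4], y2], y3], y5] - [[[[y1, y4], y2], y5], y3]
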